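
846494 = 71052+775442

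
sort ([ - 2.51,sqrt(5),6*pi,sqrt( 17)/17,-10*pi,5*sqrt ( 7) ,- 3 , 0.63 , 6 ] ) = [ - 10*pi, - 3,-2.51, sqrt( 17 ) /17,0.63,sqrt( 5),6,5*sqrt( 7 ),6*pi ] 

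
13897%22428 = 13897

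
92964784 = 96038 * 968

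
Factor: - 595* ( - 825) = 490875 = 3^1 * 5^3*7^1 * 11^1*17^1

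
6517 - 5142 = 1375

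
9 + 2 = 11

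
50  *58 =2900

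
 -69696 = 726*(-96 ) 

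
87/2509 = 87/2509 =0.03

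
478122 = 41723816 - 41245694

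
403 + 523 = 926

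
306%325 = 306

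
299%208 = 91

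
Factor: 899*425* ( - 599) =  - 5^2*17^1*29^1*31^1* 599^1 = - 228862925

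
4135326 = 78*53017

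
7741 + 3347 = 11088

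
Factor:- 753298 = -2^1  *7^1*13^1*4139^1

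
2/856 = 1/428 = 0.00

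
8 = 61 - 53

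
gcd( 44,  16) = 4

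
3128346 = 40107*78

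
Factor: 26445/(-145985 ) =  - 3^1 * 7^( - 1)*41^1*97^( - 1 ) = - 123/679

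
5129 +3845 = 8974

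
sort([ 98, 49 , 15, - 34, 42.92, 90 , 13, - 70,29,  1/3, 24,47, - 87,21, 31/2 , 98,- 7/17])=[ - 87,-70, - 34, - 7/17,  1/3,13, 15, 31/2,21, 24,29,42.92 , 47, 49,  90,98,  98]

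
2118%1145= 973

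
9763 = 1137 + 8626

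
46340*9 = 417060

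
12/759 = 4/253 = 0.02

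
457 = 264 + 193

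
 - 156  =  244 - 400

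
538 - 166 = 372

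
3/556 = 3/556 = 0.01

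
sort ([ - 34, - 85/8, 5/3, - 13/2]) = [ - 34 ,  -  85/8, - 13/2, 5/3 ] 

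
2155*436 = 939580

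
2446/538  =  1223/269 = 4.55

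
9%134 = 9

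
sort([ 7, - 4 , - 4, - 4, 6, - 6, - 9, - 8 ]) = [ - 9, - 8, - 6, - 4, - 4,-4,6 , 7]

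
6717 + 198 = 6915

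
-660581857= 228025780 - 888607637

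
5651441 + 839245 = 6490686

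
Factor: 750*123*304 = 28044000 = 2^5*3^2*5^3*19^1 * 41^1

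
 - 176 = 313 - 489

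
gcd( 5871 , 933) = 3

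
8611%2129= 95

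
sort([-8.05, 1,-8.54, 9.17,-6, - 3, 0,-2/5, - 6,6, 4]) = [-8.54,-8.05, - 6, - 6,-3,-2/5, 0, 1,4, 6, 9.17 ] 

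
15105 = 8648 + 6457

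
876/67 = 876/67 = 13.07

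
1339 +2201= 3540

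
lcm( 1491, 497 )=1491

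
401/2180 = 401/2180 = 0.18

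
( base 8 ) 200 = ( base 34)3Q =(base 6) 332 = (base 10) 128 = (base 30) 48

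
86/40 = 2 + 3/20 = 2.15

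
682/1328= 341/664 =0.51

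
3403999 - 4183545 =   -  779546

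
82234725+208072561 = 290307286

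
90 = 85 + 5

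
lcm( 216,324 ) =648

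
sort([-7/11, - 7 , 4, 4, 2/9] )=[-7,-7/11, 2/9, 4, 4] 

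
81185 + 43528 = 124713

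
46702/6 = 23351/3   =  7783.67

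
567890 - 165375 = 402515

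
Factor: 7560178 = 2^1*157^1*24077^1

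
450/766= 225/383 =0.59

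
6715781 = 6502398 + 213383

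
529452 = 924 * 573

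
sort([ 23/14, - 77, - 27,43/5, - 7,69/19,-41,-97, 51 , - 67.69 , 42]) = [ - 97, - 77  , - 67.69,-41 , - 27 , - 7 , 23/14,69/19, 43/5,42,  51 ] 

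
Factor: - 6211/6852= - 2^(  -  2 )*3^( - 1)*571^( - 1) * 6211^1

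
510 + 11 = 521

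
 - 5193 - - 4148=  - 1045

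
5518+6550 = 12068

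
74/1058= 37/529 = 0.07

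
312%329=312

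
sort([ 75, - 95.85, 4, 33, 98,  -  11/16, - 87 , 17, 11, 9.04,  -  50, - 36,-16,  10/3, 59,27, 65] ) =[ - 95.85 ,-87, - 50, - 36, - 16 , - 11/16, 10/3 , 4, 9.04, 11,17,27, 33 , 59,65, 75, 98]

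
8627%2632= 731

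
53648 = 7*7664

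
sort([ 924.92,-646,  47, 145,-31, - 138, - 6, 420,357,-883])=[-883,- 646, - 138,-31, - 6, 47, 145,  357, 420, 924.92]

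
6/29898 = 1/4983 = 0.00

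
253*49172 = 12440516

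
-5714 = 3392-9106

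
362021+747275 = 1109296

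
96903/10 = 9690 + 3/10 =9690.30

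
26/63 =26/63 =0.41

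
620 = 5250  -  4630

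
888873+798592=1687465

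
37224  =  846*44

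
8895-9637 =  - 742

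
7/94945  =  7/94945 = 0.00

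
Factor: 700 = 2^2*5^2*7^1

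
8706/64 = 136+1/32= 136.03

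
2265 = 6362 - 4097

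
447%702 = 447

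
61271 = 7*8753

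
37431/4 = 9357+3/4 =9357.75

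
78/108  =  13/18 = 0.72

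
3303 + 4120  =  7423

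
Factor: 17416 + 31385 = 48801=3^1 *16267^1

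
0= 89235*0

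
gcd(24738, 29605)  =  31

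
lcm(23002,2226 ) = 69006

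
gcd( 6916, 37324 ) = 28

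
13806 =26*531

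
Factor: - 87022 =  - 2^1 * 13^1*3347^1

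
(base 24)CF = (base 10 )303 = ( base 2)100101111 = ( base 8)457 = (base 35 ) 8n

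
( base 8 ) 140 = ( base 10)96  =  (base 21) 4c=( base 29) 39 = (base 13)75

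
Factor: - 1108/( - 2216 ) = 2^( - 1) = 1/2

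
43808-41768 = 2040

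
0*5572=0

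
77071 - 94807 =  - 17736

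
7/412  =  7/412 = 0.02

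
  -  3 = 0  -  3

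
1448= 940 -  - 508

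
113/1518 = 113/1518 = 0.07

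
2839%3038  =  2839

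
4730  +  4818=9548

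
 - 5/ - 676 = 5/676 = 0.01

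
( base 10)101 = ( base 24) 45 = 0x65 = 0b1100101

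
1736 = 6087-4351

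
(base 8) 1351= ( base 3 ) 1000121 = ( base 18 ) 257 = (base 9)1017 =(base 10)745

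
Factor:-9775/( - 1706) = 2^ ( - 1)*5^2*17^1*23^1*853^(  -  1 )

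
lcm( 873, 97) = 873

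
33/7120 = 33/7120 =0.00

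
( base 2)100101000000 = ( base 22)4je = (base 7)6622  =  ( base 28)30g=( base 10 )2368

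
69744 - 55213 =14531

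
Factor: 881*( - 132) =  - 2^2  *  3^1 * 11^1*881^1 = -116292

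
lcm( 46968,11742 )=46968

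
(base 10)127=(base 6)331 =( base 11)106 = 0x7f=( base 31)43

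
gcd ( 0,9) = 9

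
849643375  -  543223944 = 306419431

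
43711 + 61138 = 104849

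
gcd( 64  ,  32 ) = 32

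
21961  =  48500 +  - 26539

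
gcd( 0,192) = 192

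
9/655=9/655= 0.01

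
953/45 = 21 + 8/45  =  21.18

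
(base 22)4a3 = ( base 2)100001101111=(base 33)1WE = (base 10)2159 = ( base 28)2L3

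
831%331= 169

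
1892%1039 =853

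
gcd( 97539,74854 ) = 13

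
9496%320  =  216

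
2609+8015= 10624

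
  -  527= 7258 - 7785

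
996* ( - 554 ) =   -  551784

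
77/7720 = 77/7720 = 0.01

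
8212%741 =61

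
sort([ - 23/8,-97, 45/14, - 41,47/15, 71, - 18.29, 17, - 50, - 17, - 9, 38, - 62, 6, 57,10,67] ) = [ - 97, - 62, - 50, - 41 , - 18.29, - 17, - 9, - 23/8,47/15, 45/14 , 6, 10, 17, 38, 57,67, 71]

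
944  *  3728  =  3519232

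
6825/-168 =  - 41+3/8 =-40.62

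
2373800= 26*91300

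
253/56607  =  253/56607 = 0.00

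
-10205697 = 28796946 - 39002643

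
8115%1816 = 851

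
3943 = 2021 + 1922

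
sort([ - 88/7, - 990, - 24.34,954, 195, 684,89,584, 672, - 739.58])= [ - 990,  -  739.58 ,-24.34, - 88/7, 89, 195,  584,  672, 684,954]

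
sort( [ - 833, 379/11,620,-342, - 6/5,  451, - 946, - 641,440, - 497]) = [ - 946, - 833, - 641, - 497,-342, - 6/5,379/11,440, 451,620]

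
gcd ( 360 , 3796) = 4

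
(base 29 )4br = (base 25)5na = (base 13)18C5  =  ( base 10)3710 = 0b111001111110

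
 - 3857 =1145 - 5002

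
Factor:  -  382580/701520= - 517/948 = - 2^( - 2)*3^(  -  1 )*11^1*47^1*79^( - 1)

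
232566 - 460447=-227881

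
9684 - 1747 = 7937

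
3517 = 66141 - 62624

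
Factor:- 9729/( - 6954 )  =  2^( - 1)*3^1*19^(  -  1)*23^1*47^1*61^ ( - 1) = 3243/2318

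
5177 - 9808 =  - 4631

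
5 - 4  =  1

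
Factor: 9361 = 11^1*23^1*37^1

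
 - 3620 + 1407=-2213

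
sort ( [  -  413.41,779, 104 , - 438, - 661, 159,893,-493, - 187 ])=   [- 661, - 493, - 438, - 413.41, - 187,  104,159, 779,893]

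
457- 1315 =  -858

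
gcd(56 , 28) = 28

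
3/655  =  3/655= 0.00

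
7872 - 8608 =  - 736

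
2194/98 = 1097/49 = 22.39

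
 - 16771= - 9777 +-6994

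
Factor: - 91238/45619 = -2^1 = - 2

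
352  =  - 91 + 443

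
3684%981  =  741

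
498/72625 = 6/875 = 0.01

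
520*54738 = 28463760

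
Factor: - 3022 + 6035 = 3013 = 23^1*131^1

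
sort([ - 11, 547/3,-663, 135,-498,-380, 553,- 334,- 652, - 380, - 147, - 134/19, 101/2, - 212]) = [- 663,- 652, - 498, - 380 ,-380, - 334,  -  212, -147,  -  11, - 134/19,101/2,  135,547/3,553 ] 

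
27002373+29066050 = 56068423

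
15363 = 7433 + 7930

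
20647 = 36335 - 15688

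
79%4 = 3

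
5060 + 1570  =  6630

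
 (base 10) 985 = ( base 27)19d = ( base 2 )1111011001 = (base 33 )ts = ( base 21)24j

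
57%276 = 57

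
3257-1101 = 2156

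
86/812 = 43/406 = 0.11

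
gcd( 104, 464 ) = 8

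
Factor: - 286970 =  - 2^1*5^1*28697^1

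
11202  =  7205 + 3997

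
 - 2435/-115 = 21 + 4/23=21.17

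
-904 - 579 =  - 1483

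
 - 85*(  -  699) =59415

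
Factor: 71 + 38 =109^1= 109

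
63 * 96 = 6048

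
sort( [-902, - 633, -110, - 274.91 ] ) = [- 902,-633, - 274.91,-110]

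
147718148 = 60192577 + 87525571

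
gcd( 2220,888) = 444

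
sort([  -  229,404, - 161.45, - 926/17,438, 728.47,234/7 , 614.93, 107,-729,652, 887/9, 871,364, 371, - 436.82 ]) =[-729,-436.82 , - 229,-161.45,-926/17, 234/7, 887/9,  107,  364, 371,404 , 438,614.93 , 652,728.47,871]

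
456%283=173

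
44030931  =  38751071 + 5279860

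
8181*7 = 57267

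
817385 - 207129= 610256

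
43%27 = 16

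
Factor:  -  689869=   -689869^1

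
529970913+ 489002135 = 1018973048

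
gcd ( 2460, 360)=60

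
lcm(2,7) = 14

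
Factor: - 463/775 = -5^( - 2 )*31^ (  -  1)*463^1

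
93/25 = 93/25 = 3.72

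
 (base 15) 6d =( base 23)4b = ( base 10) 103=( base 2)1100111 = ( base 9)124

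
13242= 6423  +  6819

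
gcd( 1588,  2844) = 4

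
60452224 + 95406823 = 155859047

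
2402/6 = 400 + 1/3 = 400.33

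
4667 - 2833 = 1834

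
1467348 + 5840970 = 7308318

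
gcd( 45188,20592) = 572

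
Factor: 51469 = 11^1*4679^1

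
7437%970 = 647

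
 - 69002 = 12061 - 81063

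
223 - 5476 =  - 5253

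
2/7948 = 1/3974 = 0.00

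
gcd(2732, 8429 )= 1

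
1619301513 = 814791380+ 804510133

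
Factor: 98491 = 98491^1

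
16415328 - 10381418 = 6033910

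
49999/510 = 98 + 19/510 =98.04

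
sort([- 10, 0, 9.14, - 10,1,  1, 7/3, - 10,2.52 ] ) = [ - 10,-10, - 10,  0, 1,1, 7/3, 2.52 , 9.14]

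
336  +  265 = 601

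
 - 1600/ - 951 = 1 + 649/951 = 1.68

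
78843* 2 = 157686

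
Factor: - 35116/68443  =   - 2^2*8779^1*68443^( - 1 )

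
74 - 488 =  - 414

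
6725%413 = 117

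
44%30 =14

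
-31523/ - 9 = 3502 + 5/9  =  3502.56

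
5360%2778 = 2582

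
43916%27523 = 16393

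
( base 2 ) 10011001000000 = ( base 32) 9I0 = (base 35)7yr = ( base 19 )1827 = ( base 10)9792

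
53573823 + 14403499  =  67977322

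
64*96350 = 6166400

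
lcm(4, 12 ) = 12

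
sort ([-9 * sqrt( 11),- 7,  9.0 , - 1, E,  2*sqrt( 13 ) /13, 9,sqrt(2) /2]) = [ - 9*sqrt ( 11),-7 , - 1, 2*sqrt( 13)/13, sqrt(2)/2, E , 9.0,9]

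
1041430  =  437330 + 604100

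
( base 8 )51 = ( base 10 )41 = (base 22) 1J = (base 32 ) 19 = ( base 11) 38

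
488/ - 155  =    -  488/155=-3.15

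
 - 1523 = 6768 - 8291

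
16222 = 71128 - 54906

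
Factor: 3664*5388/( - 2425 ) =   -  19741632/2425 =- 2^6*3^1 * 5^( - 2)* 97^(-1)*229^1*449^1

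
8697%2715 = 552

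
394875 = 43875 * 9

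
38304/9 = 4256 = 4256.00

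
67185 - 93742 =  - 26557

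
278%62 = 30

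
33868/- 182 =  - 187+83/91 = -186.09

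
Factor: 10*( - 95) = - 950 = - 2^1*5^2*19^1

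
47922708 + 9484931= 57407639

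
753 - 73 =680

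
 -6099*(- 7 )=42693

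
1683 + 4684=6367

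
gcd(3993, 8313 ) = 3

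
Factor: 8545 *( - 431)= - 3682895 = - 5^1*431^1 * 1709^1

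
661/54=661/54 =12.24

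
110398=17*6494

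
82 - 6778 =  - 6696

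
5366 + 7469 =12835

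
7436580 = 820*9069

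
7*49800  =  348600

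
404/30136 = 101/7534 = 0.01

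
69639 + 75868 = 145507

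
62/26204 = 31/13102= 0.00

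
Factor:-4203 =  - 3^2*467^1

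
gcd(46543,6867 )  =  763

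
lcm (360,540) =1080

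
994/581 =1 + 59/83 =1.71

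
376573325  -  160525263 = 216048062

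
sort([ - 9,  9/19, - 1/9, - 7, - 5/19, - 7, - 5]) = [ - 9,  -  7, - 7,-5, - 5/19, - 1/9,  9/19] 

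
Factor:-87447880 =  - 2^3*5^1*13^1*19^1*53^1*167^1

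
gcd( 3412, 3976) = 4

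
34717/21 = 34717/21 = 1653.19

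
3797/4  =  949 + 1/4 = 949.25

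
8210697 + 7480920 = 15691617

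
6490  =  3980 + 2510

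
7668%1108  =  1020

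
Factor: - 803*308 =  - 247324 = -2^2*7^1 * 11^2 *73^1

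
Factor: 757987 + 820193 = 2^2 *3^1*5^1*29^1*907^1 = 1578180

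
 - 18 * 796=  - 14328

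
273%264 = 9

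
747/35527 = 747/35527 = 0.02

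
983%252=227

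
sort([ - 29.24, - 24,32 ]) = [ - 29.24, - 24,32]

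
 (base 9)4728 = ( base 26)54P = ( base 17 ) c27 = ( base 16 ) db5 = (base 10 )3509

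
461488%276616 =184872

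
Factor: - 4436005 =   -  5^1*7^1 *126743^1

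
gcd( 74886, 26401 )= 1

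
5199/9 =577 + 2/3  =  577.67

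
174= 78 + 96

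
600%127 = 92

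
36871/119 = 36871/119 =309.84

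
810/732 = 1 + 13/122 = 1.11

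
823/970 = 823/970 = 0.85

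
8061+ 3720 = 11781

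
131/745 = 131/745 = 0.18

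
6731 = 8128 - 1397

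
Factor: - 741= -3^1 *13^1 *19^1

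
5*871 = 4355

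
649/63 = 649/63= 10.30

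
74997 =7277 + 67720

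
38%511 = 38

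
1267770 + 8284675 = 9552445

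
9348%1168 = 4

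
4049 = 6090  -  2041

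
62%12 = 2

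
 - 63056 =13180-76236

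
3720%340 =320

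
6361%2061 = 178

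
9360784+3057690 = 12418474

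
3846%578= 378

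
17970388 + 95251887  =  113222275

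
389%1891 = 389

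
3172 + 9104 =12276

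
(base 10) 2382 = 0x94e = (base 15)A8C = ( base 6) 15010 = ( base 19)6b7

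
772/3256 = 193/814 =0.24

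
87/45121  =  87/45121 = 0.00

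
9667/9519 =9667/9519=1.02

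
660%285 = 90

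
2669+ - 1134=1535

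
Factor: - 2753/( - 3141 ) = 3^(-2)*349^ ( - 1 )*2753^1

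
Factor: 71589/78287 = 3^1*7^2*11^( -2 )*487^1*647^(-1 )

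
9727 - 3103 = 6624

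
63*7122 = 448686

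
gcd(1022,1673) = 7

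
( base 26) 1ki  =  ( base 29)1CP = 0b10010111110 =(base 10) 1214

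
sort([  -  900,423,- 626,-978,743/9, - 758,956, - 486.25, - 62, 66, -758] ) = [ - 978, - 900, - 758, - 758, - 626, - 486.25, - 62,  66, 743/9, 423,  956]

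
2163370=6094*355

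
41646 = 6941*6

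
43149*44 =1898556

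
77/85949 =77/85949 =0.00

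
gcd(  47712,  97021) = 1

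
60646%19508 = 2122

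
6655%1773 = 1336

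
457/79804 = 457/79804 = 0.01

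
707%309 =89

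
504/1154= 252/577 = 0.44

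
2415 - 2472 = - 57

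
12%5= 2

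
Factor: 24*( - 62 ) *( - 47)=69936=2^4 * 3^1 * 31^1*47^1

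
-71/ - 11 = 71/11 =6.45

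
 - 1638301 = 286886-1925187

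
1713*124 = 212412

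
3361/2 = 1680+ 1/2 = 1680.50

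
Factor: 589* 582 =2^1*3^1*19^1*31^1*97^1=342798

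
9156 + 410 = 9566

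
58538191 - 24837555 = 33700636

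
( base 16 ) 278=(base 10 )632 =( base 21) 192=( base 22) 16G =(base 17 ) 233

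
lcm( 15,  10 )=30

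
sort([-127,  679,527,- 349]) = [ -349,-127, 527,679 ]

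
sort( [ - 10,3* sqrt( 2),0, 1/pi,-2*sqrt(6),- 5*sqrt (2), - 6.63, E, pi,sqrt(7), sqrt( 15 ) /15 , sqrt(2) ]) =[- 10,- 5*sqrt(2 ),-6.63, - 2*sqrt( 6),0,  sqrt( 15)/15,1/pi, sqrt( 2), sqrt(7), E, pi, 3*sqrt(2 )] 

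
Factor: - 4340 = - 2^2 * 5^1*7^1 * 31^1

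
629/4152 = 629/4152 =0.15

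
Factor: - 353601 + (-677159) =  - 2^3*5^1*73^1 * 353^1 = -  1030760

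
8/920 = 1/115 = 0.01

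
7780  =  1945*4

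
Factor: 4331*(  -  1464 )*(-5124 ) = 32489152416 =2^5*3^2*7^1*61^3*71^1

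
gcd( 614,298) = 2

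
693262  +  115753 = 809015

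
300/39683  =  300/39683 = 0.01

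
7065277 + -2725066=4340211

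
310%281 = 29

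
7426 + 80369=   87795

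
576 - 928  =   - 352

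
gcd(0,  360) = 360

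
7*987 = 6909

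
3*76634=229902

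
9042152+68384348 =77426500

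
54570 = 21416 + 33154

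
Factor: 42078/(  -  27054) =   -  3^( - 3 )*167^( - 1 )*7013^1 = - 7013/4509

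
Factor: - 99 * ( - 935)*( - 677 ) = - 62666505 = -  3^2*5^1*11^2*17^1*677^1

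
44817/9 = 4979  +  2/3 = 4979.67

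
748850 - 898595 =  - 149745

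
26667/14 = 1904 + 11/14 = 1904.79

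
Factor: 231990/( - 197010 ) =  - 3^(-1)*19^1*37^1*199^ ( - 1 )=- 703/597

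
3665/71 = 3665/71=   51.62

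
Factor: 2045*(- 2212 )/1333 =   -  2^2*5^1*7^1*31^( - 1 )*43^(  -  1)*79^1 * 409^1 = - 4523540/1333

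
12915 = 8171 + 4744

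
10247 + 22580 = 32827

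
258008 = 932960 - 674952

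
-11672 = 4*( - 2918)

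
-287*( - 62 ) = 17794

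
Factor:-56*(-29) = 1624= 2^3 *7^1 * 29^1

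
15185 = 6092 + 9093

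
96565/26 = 3714 +1/26 = 3714.04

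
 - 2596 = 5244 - 7840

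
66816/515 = 129 + 381/515 = 129.74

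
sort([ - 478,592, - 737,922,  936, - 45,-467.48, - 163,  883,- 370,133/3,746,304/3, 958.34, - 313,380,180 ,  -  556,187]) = [ - 737, - 556,-478, - 467.48, - 370,  -  313, - 163 , - 45,133/3, 304/3,180,187,380,592, 746 , 883,922 , 936,958.34 ]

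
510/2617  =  510/2617  =  0.19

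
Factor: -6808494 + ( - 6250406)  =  -13058900= - 2^2*5^2*130589^1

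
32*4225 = 135200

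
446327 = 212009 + 234318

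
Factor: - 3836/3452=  - 959/863 =- 7^1*137^1*863^( - 1)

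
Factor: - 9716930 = - 2^1  *5^1*971693^1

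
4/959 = 4/959 =0.00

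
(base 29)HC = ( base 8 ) 771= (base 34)et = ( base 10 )505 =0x1F9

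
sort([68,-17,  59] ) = [ - 17,59, 68 ] 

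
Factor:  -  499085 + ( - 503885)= -1002970  =  - 2^1*5^1*100297^1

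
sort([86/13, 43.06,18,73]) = [86/13,18, 43.06, 73 ] 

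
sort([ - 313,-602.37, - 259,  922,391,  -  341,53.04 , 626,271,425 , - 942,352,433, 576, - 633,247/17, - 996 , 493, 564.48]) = [-996, - 942, - 633,- 602.37,-341, - 313, - 259,247/17, 53.04,271,352,391,425,  433,493,564.48, 576,626,  922] 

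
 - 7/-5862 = 7/5862=0.00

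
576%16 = 0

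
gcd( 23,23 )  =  23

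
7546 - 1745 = 5801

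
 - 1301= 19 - 1320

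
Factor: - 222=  - 2^1*3^1*37^1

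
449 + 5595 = 6044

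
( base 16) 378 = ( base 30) TI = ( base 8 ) 1570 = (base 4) 31320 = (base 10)888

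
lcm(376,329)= 2632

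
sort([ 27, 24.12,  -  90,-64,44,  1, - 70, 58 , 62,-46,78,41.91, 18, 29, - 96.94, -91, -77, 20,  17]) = [-96.94, - 91 ,-90,- 77, - 70,-64, - 46,1, 17,18,20, 24.12, 27,29,41.91, 44,58, 62,78] 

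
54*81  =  4374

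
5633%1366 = 169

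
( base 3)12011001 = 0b111010101010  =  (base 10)3754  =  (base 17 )cge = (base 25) 604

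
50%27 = 23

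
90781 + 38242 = 129023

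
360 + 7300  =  7660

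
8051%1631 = 1527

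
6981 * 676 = 4719156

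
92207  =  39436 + 52771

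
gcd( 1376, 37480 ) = 8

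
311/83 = 311/83 =3.75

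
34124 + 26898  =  61022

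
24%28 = 24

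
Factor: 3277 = 29^1*113^1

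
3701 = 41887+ - 38186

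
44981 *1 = 44981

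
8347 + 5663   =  14010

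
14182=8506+5676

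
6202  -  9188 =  - 2986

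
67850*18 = 1221300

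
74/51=74/51=1.45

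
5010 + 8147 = 13157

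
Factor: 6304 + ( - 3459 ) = 2845 = 5^1*569^1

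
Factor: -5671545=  - 3^1*5^1*11^1*37^1*929^1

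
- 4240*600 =-2544000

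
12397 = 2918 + 9479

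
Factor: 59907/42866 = 2^( - 1 )*3^1*19^1*1051^1*21433^( - 1) 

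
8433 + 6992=15425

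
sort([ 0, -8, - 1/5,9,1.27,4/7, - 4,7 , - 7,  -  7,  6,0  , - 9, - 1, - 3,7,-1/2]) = [ - 9,  -  8,-7, - 7, - 4 , - 3 , - 1, - 1/2, - 1/5, 0, 0,4/7,1.27,  6,7,7,9]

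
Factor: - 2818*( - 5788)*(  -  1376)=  - 22443363584= - 2^8*43^1*1409^1*1447^1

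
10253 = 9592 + 661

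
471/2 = 471/2 = 235.50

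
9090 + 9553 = 18643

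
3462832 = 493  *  7024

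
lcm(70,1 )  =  70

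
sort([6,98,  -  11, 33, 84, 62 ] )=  [ - 11, 6, 33  ,  62,  84,  98 ] 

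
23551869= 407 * 57867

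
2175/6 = 725/2 =362.50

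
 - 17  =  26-43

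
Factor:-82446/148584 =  - 91/164= -2^( - 2 )*7^1*13^1*41^( - 1 )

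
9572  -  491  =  9081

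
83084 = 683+82401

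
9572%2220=692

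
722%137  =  37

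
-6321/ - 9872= 6321/9872= 0.64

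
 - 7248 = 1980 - 9228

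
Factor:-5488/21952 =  - 2^( - 2 ) = - 1/4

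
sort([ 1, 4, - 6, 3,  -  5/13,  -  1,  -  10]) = [-10,-6,  -  1, - 5/13,  1, 3,4 ] 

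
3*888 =2664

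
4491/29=4491/29=154.86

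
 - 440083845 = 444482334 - 884566179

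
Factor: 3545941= 7^1*506563^1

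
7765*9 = 69885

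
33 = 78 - 45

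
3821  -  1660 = 2161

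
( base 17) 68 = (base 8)156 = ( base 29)3n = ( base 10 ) 110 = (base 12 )92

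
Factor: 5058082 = 2^1*2529041^1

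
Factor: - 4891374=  - 2^1* 3^3*239^1* 379^1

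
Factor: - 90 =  - 2^1*3^2*5^1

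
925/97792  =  925/97792 = 0.01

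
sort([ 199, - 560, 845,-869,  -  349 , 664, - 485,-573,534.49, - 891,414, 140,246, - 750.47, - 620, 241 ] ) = [ - 891, - 869, - 750.47,  -  620, - 573, - 560, - 485,-349, 140, 199,241 , 246,  414, 534.49,664,845] 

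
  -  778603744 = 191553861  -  970157605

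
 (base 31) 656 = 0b1011100100111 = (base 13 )290C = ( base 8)13447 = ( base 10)5927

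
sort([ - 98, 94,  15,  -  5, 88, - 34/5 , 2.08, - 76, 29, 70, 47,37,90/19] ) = [-98, -76,-34/5,  -  5,2.08, 90/19 , 15, 29, 37 , 47, 70,88,  94] 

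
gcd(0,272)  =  272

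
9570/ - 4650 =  - 3 + 146/155 = - 2.06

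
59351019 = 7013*8463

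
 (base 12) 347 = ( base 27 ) i1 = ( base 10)487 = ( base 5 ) 3422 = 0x1e7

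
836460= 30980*27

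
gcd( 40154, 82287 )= 1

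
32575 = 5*6515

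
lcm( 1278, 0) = 0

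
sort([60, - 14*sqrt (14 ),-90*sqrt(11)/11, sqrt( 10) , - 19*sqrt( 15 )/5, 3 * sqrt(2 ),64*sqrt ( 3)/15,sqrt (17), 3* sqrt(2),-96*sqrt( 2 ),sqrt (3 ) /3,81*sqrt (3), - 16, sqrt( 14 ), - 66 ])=[ - 96 * sqrt(2), - 66 ,-14*sqrt(14 ), - 90*sqrt( 11 ) /11 , - 16, - 19*sqrt( 15 ) /5,sqrt (3 )/3, sqrt( 10),sqrt(14 ), sqrt( 17),  3*sqrt( 2 ),3*sqrt(2 ) , 64*sqrt(3 )/15 , 60, 81*sqrt ( 3)]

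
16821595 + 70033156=86854751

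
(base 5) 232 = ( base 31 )25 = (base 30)27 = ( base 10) 67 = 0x43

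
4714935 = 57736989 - 53022054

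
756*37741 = 28532196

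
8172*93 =759996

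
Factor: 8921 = 11^1* 811^1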